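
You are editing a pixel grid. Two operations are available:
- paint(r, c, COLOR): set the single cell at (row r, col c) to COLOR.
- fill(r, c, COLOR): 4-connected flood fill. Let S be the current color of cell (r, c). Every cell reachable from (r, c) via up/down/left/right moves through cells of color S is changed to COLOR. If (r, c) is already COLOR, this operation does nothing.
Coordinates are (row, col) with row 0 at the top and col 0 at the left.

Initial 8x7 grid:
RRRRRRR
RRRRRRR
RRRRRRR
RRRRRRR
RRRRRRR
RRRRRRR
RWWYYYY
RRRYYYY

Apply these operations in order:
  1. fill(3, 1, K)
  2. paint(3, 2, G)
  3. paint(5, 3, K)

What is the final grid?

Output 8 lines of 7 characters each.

Answer: KKKKKKK
KKKKKKK
KKKKKKK
KKGKKKK
KKKKKKK
KKKKKKK
KWWYYYY
KKKYYYY

Derivation:
After op 1 fill(3,1,K) [46 cells changed]:
KKKKKKK
KKKKKKK
KKKKKKK
KKKKKKK
KKKKKKK
KKKKKKK
KWWYYYY
KKKYYYY
After op 2 paint(3,2,G):
KKKKKKK
KKKKKKK
KKKKKKK
KKGKKKK
KKKKKKK
KKKKKKK
KWWYYYY
KKKYYYY
After op 3 paint(5,3,K):
KKKKKKK
KKKKKKK
KKKKKKK
KKGKKKK
KKKKKKK
KKKKKKK
KWWYYYY
KKKYYYY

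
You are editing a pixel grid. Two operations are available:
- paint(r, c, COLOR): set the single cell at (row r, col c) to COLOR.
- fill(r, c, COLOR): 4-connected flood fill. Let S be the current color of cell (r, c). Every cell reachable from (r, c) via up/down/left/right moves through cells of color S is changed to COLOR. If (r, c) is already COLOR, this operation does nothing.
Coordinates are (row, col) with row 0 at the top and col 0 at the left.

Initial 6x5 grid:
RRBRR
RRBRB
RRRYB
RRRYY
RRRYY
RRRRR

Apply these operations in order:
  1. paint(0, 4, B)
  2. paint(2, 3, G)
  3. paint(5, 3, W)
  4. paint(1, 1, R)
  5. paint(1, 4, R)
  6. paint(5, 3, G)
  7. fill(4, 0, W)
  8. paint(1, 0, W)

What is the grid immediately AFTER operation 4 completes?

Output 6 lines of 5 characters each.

Answer: RRBRB
RRBRB
RRRGB
RRRYY
RRRYY
RRRWR

Derivation:
After op 1 paint(0,4,B):
RRBRB
RRBRB
RRRYB
RRRYY
RRRYY
RRRRR
After op 2 paint(2,3,G):
RRBRB
RRBRB
RRRGB
RRRYY
RRRYY
RRRRR
After op 3 paint(5,3,W):
RRBRB
RRBRB
RRRGB
RRRYY
RRRYY
RRRWR
After op 4 paint(1,1,R):
RRBRB
RRBRB
RRRGB
RRRYY
RRRYY
RRRWR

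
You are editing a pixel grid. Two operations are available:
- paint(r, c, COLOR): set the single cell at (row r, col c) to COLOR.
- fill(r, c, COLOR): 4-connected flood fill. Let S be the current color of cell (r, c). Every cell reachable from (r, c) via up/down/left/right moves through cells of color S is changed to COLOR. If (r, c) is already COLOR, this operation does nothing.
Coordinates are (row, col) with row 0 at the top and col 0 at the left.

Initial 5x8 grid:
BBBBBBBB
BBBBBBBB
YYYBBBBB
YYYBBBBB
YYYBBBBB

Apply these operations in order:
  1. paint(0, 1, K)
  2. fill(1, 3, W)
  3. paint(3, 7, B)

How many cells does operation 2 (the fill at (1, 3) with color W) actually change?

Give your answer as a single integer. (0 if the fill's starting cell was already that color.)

Answer: 30

Derivation:
After op 1 paint(0,1,K):
BKBBBBBB
BBBBBBBB
YYYBBBBB
YYYBBBBB
YYYBBBBB
After op 2 fill(1,3,W) [30 cells changed]:
WKWWWWWW
WWWWWWWW
YYYWWWWW
YYYWWWWW
YYYWWWWW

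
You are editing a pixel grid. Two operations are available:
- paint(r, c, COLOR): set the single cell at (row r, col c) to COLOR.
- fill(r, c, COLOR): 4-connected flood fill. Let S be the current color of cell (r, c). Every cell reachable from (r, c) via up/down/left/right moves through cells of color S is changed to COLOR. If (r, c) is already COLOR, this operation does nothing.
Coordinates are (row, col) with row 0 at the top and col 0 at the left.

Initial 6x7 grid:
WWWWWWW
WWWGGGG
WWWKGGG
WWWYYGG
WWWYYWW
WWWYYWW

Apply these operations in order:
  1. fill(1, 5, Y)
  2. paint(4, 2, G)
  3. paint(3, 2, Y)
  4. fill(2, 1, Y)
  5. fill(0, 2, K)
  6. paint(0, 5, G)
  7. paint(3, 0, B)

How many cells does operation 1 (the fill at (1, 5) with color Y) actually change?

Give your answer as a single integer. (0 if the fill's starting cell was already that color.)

Answer: 9

Derivation:
After op 1 fill(1,5,Y) [9 cells changed]:
WWWWWWW
WWWYYYY
WWWKYYY
WWWYYYY
WWWYYWW
WWWYYWW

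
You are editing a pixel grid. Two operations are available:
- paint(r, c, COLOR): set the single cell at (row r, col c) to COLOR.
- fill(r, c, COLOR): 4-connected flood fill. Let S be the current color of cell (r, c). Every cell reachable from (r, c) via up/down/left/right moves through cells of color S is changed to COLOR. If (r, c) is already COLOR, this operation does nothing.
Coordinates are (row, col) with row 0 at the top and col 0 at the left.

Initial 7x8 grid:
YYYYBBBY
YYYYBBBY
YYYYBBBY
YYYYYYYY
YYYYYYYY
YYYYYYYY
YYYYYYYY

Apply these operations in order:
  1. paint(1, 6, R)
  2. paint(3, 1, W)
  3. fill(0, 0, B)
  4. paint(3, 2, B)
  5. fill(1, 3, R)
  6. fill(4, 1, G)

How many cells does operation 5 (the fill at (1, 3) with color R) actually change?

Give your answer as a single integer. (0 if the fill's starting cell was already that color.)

After op 1 paint(1,6,R):
YYYYBBBY
YYYYBBRY
YYYYBBBY
YYYYYYYY
YYYYYYYY
YYYYYYYY
YYYYYYYY
After op 2 paint(3,1,W):
YYYYBBBY
YYYYBBRY
YYYYBBBY
YWYYYYYY
YYYYYYYY
YYYYYYYY
YYYYYYYY
After op 3 fill(0,0,B) [46 cells changed]:
BBBBBBBB
BBBBBBRB
BBBBBBBB
BWBBBBBB
BBBBBBBB
BBBBBBBB
BBBBBBBB
After op 4 paint(3,2,B):
BBBBBBBB
BBBBBBRB
BBBBBBBB
BWBBBBBB
BBBBBBBB
BBBBBBBB
BBBBBBBB
After op 5 fill(1,3,R) [54 cells changed]:
RRRRRRRR
RRRRRRRR
RRRRRRRR
RWRRRRRR
RRRRRRRR
RRRRRRRR
RRRRRRRR

Answer: 54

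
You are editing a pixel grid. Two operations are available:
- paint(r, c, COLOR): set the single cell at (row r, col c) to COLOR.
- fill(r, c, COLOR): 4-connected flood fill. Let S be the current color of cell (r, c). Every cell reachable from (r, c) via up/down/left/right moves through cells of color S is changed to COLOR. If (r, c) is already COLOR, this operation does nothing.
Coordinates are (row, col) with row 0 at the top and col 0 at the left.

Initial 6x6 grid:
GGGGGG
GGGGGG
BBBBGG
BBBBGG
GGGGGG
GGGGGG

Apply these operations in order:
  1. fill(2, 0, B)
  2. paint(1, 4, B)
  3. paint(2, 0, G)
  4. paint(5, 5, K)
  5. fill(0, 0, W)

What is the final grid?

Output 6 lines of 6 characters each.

After op 1 fill(2,0,B) [0 cells changed]:
GGGGGG
GGGGGG
BBBBGG
BBBBGG
GGGGGG
GGGGGG
After op 2 paint(1,4,B):
GGGGGG
GGGGBG
BBBBGG
BBBBGG
GGGGGG
GGGGGG
After op 3 paint(2,0,G):
GGGGGG
GGGGBG
GBBBGG
BBBBGG
GGGGGG
GGGGGG
After op 4 paint(5,5,K):
GGGGGG
GGGGBG
GBBBGG
BBBBGG
GGGGGG
GGGGGK
After op 5 fill(0,0,W) [27 cells changed]:
WWWWWW
WWWWBW
WBBBWW
BBBBWW
WWWWWW
WWWWWK

Answer: WWWWWW
WWWWBW
WBBBWW
BBBBWW
WWWWWW
WWWWWK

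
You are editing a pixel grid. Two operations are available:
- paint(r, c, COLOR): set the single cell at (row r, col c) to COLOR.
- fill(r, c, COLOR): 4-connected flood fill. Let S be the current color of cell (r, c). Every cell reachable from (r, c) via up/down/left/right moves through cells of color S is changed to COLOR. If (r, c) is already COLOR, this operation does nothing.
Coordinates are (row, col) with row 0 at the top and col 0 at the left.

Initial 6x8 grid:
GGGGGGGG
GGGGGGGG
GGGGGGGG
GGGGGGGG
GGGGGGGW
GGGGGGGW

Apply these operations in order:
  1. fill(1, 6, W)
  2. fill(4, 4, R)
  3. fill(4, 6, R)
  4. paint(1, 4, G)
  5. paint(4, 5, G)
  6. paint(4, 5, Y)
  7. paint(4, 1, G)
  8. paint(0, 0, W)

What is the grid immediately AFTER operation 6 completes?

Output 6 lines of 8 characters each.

Answer: RRRRRRRR
RRRRGRRR
RRRRRRRR
RRRRRRRR
RRRRRYRR
RRRRRRRR

Derivation:
After op 1 fill(1,6,W) [46 cells changed]:
WWWWWWWW
WWWWWWWW
WWWWWWWW
WWWWWWWW
WWWWWWWW
WWWWWWWW
After op 2 fill(4,4,R) [48 cells changed]:
RRRRRRRR
RRRRRRRR
RRRRRRRR
RRRRRRRR
RRRRRRRR
RRRRRRRR
After op 3 fill(4,6,R) [0 cells changed]:
RRRRRRRR
RRRRRRRR
RRRRRRRR
RRRRRRRR
RRRRRRRR
RRRRRRRR
After op 4 paint(1,4,G):
RRRRRRRR
RRRRGRRR
RRRRRRRR
RRRRRRRR
RRRRRRRR
RRRRRRRR
After op 5 paint(4,5,G):
RRRRRRRR
RRRRGRRR
RRRRRRRR
RRRRRRRR
RRRRRGRR
RRRRRRRR
After op 6 paint(4,5,Y):
RRRRRRRR
RRRRGRRR
RRRRRRRR
RRRRRRRR
RRRRRYRR
RRRRRRRR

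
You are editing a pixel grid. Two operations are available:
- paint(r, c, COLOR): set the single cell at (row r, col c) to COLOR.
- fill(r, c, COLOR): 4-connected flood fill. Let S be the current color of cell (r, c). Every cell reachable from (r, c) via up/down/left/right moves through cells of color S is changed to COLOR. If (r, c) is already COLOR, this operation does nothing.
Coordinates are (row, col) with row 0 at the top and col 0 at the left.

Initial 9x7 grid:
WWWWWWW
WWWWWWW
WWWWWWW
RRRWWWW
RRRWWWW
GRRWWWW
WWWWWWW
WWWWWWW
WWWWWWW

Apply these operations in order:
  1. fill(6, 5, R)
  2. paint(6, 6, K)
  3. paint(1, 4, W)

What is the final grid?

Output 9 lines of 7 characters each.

After op 1 fill(6,5,R) [54 cells changed]:
RRRRRRR
RRRRRRR
RRRRRRR
RRRRRRR
RRRRRRR
GRRRRRR
RRRRRRR
RRRRRRR
RRRRRRR
After op 2 paint(6,6,K):
RRRRRRR
RRRRRRR
RRRRRRR
RRRRRRR
RRRRRRR
GRRRRRR
RRRRRRK
RRRRRRR
RRRRRRR
After op 3 paint(1,4,W):
RRRRRRR
RRRRWRR
RRRRRRR
RRRRRRR
RRRRRRR
GRRRRRR
RRRRRRK
RRRRRRR
RRRRRRR

Answer: RRRRRRR
RRRRWRR
RRRRRRR
RRRRRRR
RRRRRRR
GRRRRRR
RRRRRRK
RRRRRRR
RRRRRRR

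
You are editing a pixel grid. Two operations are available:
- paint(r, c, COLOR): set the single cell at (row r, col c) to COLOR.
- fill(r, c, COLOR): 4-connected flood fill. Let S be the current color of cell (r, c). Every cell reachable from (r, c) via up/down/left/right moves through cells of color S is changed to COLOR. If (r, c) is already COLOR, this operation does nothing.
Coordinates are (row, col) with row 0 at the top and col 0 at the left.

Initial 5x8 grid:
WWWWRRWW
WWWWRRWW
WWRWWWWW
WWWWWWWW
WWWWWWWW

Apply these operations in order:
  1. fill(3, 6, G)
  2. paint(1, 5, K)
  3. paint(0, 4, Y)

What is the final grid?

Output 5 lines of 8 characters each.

After op 1 fill(3,6,G) [35 cells changed]:
GGGGRRGG
GGGGRRGG
GGRGGGGG
GGGGGGGG
GGGGGGGG
After op 2 paint(1,5,K):
GGGGRRGG
GGGGRKGG
GGRGGGGG
GGGGGGGG
GGGGGGGG
After op 3 paint(0,4,Y):
GGGGYRGG
GGGGRKGG
GGRGGGGG
GGGGGGGG
GGGGGGGG

Answer: GGGGYRGG
GGGGRKGG
GGRGGGGG
GGGGGGGG
GGGGGGGG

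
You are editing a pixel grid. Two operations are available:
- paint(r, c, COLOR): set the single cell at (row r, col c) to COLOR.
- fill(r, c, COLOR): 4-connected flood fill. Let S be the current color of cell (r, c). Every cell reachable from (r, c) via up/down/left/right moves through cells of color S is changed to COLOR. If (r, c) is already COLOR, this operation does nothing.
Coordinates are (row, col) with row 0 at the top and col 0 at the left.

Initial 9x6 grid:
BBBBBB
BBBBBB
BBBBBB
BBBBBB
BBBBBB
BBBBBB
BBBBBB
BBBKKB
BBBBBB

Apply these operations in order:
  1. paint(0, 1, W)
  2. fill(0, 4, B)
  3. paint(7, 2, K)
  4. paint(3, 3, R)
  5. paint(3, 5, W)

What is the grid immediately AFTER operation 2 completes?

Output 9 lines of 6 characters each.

After op 1 paint(0,1,W):
BWBBBB
BBBBBB
BBBBBB
BBBBBB
BBBBBB
BBBBBB
BBBBBB
BBBKKB
BBBBBB
After op 2 fill(0,4,B) [0 cells changed]:
BWBBBB
BBBBBB
BBBBBB
BBBBBB
BBBBBB
BBBBBB
BBBBBB
BBBKKB
BBBBBB

Answer: BWBBBB
BBBBBB
BBBBBB
BBBBBB
BBBBBB
BBBBBB
BBBBBB
BBBKKB
BBBBBB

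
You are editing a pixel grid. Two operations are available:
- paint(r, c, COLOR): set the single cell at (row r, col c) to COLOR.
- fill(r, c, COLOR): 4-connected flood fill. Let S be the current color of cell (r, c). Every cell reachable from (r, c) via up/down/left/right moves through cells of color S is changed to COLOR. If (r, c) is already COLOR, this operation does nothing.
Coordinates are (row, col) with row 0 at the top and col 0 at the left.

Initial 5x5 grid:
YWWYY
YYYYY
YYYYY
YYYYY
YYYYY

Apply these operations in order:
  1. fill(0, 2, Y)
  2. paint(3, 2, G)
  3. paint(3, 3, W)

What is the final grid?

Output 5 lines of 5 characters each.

Answer: YYYYY
YYYYY
YYYYY
YYGWY
YYYYY

Derivation:
After op 1 fill(0,2,Y) [2 cells changed]:
YYYYY
YYYYY
YYYYY
YYYYY
YYYYY
After op 2 paint(3,2,G):
YYYYY
YYYYY
YYYYY
YYGYY
YYYYY
After op 3 paint(3,3,W):
YYYYY
YYYYY
YYYYY
YYGWY
YYYYY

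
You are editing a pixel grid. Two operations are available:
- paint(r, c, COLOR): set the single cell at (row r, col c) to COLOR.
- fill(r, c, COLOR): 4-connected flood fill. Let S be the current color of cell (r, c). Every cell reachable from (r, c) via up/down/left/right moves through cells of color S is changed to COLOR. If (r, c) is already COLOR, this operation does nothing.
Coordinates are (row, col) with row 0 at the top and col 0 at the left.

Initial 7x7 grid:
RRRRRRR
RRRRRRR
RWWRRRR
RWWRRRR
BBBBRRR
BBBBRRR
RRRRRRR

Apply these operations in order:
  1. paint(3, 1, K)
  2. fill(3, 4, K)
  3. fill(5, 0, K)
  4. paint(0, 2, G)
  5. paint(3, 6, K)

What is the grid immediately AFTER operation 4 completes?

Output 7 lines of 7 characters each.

Answer: KKGKKKK
KKKKKKK
KWWKKKK
KKWKKKK
KKKKKKK
KKKKKKK
KKKKKKK

Derivation:
After op 1 paint(3,1,K):
RRRRRRR
RRRRRRR
RWWRRRR
RKWRRRR
BBBBRRR
BBBBRRR
RRRRRRR
After op 2 fill(3,4,K) [37 cells changed]:
KKKKKKK
KKKKKKK
KWWKKKK
KKWKKKK
BBBBKKK
BBBBKKK
KKKKKKK
After op 3 fill(5,0,K) [8 cells changed]:
KKKKKKK
KKKKKKK
KWWKKKK
KKWKKKK
KKKKKKK
KKKKKKK
KKKKKKK
After op 4 paint(0,2,G):
KKGKKKK
KKKKKKK
KWWKKKK
KKWKKKK
KKKKKKK
KKKKKKK
KKKKKKK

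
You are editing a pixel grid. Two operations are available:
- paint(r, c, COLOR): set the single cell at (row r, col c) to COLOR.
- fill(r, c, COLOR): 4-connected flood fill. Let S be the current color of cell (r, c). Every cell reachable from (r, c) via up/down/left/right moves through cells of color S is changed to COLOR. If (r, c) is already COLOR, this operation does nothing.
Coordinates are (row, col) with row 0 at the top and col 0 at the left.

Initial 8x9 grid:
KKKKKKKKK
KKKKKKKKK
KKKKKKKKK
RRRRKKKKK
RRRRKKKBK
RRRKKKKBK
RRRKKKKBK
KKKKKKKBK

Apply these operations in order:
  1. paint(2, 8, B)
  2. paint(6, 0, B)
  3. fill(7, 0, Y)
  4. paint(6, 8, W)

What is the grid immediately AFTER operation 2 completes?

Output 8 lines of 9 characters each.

Answer: KKKKKKKKK
KKKKKKKKK
KKKKKKKKB
RRRRKKKKK
RRRRKKKBK
RRRKKKKBK
BRRKKKKBK
KKKKKKKBK

Derivation:
After op 1 paint(2,8,B):
KKKKKKKKK
KKKKKKKKK
KKKKKKKKB
RRRRKKKKK
RRRRKKKBK
RRRKKKKBK
RRRKKKKBK
KKKKKKKBK
After op 2 paint(6,0,B):
KKKKKKKKK
KKKKKKKKK
KKKKKKKKB
RRRRKKKKK
RRRRKKKBK
RRRKKKKBK
BRRKKKKBK
KKKKKKKBK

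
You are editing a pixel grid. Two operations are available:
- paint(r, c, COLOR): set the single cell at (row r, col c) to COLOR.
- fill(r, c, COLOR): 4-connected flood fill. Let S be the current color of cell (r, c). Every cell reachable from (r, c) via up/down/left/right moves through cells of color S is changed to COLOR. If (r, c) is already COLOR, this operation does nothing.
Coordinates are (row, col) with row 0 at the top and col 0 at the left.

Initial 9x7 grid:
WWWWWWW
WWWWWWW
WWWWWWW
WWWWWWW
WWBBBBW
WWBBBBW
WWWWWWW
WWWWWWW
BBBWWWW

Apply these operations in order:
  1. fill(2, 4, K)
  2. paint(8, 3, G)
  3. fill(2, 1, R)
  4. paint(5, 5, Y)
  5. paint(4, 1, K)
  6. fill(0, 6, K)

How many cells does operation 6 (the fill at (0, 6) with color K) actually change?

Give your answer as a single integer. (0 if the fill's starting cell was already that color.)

Answer: 50

Derivation:
After op 1 fill(2,4,K) [52 cells changed]:
KKKKKKK
KKKKKKK
KKKKKKK
KKKKKKK
KKBBBBK
KKBBBBK
KKKKKKK
KKKKKKK
BBBKKKK
After op 2 paint(8,3,G):
KKKKKKK
KKKKKKK
KKKKKKK
KKKKKKK
KKBBBBK
KKBBBBK
KKKKKKK
KKKKKKK
BBBGKKK
After op 3 fill(2,1,R) [51 cells changed]:
RRRRRRR
RRRRRRR
RRRRRRR
RRRRRRR
RRBBBBR
RRBBBBR
RRRRRRR
RRRRRRR
BBBGRRR
After op 4 paint(5,5,Y):
RRRRRRR
RRRRRRR
RRRRRRR
RRRRRRR
RRBBBBR
RRBBBYR
RRRRRRR
RRRRRRR
BBBGRRR
After op 5 paint(4,1,K):
RRRRRRR
RRRRRRR
RRRRRRR
RRRRRRR
RKBBBBR
RRBBBYR
RRRRRRR
RRRRRRR
BBBGRRR
After op 6 fill(0,6,K) [50 cells changed]:
KKKKKKK
KKKKKKK
KKKKKKK
KKKKKKK
KKBBBBK
KKBBBYK
KKKKKKK
KKKKKKK
BBBGKKK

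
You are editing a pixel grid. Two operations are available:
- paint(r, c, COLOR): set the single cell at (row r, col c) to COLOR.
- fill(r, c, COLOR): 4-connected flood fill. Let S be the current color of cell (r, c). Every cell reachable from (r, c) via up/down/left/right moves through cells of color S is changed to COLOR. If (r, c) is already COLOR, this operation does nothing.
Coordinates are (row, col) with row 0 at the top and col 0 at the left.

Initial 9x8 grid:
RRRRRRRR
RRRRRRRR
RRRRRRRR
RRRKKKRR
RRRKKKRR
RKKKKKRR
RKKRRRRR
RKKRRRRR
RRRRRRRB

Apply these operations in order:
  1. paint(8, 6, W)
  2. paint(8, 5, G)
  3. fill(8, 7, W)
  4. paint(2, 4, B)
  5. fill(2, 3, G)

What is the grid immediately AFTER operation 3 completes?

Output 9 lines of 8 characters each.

Answer: RRRRRRRR
RRRRRRRR
RRRRRRRR
RRRKKKRR
RRRKKKRR
RKKKKKRR
RKKRRRRR
RKKRRRRR
RRRRRGWW

Derivation:
After op 1 paint(8,6,W):
RRRRRRRR
RRRRRRRR
RRRRRRRR
RRRKKKRR
RRRKKKRR
RKKKKKRR
RKKRRRRR
RKKRRRRR
RRRRRRWB
After op 2 paint(8,5,G):
RRRRRRRR
RRRRRRRR
RRRRRRRR
RRRKKKRR
RRRKKKRR
RKKKKKRR
RKKRRRRR
RKKRRRRR
RRRRRGWB
After op 3 fill(8,7,W) [1 cells changed]:
RRRRRRRR
RRRRRRRR
RRRRRRRR
RRRKKKRR
RRRKKKRR
RKKKKKRR
RKKRRRRR
RKKRRRRR
RRRRRGWW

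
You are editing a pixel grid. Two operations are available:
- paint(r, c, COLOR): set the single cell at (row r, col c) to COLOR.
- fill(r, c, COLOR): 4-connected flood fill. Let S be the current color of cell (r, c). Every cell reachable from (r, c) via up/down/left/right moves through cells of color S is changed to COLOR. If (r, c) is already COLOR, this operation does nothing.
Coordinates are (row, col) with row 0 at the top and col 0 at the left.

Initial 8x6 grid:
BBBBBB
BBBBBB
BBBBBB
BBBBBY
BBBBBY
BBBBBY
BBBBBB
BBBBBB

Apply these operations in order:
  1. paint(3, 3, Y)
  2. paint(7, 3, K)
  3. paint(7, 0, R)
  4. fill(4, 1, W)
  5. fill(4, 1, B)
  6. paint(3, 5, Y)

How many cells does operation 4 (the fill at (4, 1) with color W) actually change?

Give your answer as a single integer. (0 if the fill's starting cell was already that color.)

Answer: 42

Derivation:
After op 1 paint(3,3,Y):
BBBBBB
BBBBBB
BBBBBB
BBBYBY
BBBBBY
BBBBBY
BBBBBB
BBBBBB
After op 2 paint(7,3,K):
BBBBBB
BBBBBB
BBBBBB
BBBYBY
BBBBBY
BBBBBY
BBBBBB
BBBKBB
After op 3 paint(7,0,R):
BBBBBB
BBBBBB
BBBBBB
BBBYBY
BBBBBY
BBBBBY
BBBBBB
RBBKBB
After op 4 fill(4,1,W) [42 cells changed]:
WWWWWW
WWWWWW
WWWWWW
WWWYWY
WWWWWY
WWWWWY
WWWWWW
RWWKWW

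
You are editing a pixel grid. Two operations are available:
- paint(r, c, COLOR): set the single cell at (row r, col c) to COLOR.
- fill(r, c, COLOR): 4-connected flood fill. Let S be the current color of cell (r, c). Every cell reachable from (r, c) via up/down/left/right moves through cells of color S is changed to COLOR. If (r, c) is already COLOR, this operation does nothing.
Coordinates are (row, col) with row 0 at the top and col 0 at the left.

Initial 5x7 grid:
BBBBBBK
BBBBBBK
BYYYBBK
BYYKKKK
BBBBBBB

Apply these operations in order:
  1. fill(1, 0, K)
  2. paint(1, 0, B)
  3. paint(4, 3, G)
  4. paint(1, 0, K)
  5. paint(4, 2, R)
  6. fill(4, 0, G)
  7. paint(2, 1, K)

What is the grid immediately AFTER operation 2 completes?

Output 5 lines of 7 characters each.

After op 1 fill(1,0,K) [23 cells changed]:
KKKKKKK
KKKKKKK
KYYYKKK
KYYKKKK
KKKKKKK
After op 2 paint(1,0,B):
KKKKKKK
BKKKKKK
KYYYKKK
KYYKKKK
KKKKKKK

Answer: KKKKKKK
BKKKKKK
KYYYKKK
KYYKKKK
KKKKKKK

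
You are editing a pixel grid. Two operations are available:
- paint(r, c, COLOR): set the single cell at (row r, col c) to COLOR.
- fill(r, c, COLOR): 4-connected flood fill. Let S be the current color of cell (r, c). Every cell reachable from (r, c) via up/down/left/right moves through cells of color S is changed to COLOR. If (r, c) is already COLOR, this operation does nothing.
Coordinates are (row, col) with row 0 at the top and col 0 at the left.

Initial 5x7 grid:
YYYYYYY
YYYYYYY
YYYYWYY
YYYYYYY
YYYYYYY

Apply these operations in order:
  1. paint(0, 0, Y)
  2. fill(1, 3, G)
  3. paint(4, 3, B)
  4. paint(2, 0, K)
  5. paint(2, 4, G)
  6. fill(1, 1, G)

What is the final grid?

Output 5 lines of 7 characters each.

Answer: GGGGGGG
GGGGGGG
KGGGGGG
GGGGGGG
GGGBGGG

Derivation:
After op 1 paint(0,0,Y):
YYYYYYY
YYYYYYY
YYYYWYY
YYYYYYY
YYYYYYY
After op 2 fill(1,3,G) [34 cells changed]:
GGGGGGG
GGGGGGG
GGGGWGG
GGGGGGG
GGGGGGG
After op 3 paint(4,3,B):
GGGGGGG
GGGGGGG
GGGGWGG
GGGGGGG
GGGBGGG
After op 4 paint(2,0,K):
GGGGGGG
GGGGGGG
KGGGWGG
GGGGGGG
GGGBGGG
After op 5 paint(2,4,G):
GGGGGGG
GGGGGGG
KGGGGGG
GGGGGGG
GGGBGGG
After op 6 fill(1,1,G) [0 cells changed]:
GGGGGGG
GGGGGGG
KGGGGGG
GGGGGGG
GGGBGGG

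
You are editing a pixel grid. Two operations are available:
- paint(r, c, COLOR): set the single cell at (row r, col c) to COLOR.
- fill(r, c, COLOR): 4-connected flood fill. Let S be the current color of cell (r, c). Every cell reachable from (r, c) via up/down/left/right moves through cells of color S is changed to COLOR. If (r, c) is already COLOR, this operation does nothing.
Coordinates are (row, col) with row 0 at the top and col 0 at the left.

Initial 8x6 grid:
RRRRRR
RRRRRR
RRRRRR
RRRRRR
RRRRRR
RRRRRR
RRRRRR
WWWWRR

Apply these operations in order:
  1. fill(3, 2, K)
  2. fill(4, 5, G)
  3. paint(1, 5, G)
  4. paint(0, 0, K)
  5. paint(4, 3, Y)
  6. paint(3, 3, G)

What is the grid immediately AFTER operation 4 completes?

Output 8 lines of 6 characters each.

After op 1 fill(3,2,K) [44 cells changed]:
KKKKKK
KKKKKK
KKKKKK
KKKKKK
KKKKKK
KKKKKK
KKKKKK
WWWWKK
After op 2 fill(4,5,G) [44 cells changed]:
GGGGGG
GGGGGG
GGGGGG
GGGGGG
GGGGGG
GGGGGG
GGGGGG
WWWWGG
After op 3 paint(1,5,G):
GGGGGG
GGGGGG
GGGGGG
GGGGGG
GGGGGG
GGGGGG
GGGGGG
WWWWGG
After op 4 paint(0,0,K):
KGGGGG
GGGGGG
GGGGGG
GGGGGG
GGGGGG
GGGGGG
GGGGGG
WWWWGG

Answer: KGGGGG
GGGGGG
GGGGGG
GGGGGG
GGGGGG
GGGGGG
GGGGGG
WWWWGG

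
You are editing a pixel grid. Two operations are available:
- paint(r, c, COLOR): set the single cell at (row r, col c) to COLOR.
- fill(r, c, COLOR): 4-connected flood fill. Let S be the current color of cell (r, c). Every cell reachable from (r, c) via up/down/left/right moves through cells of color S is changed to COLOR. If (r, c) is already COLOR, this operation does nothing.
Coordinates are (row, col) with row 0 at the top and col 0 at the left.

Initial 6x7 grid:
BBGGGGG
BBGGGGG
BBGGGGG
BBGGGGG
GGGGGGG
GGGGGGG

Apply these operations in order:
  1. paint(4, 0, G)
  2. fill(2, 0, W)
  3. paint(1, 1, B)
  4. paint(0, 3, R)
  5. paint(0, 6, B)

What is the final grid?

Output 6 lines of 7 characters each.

After op 1 paint(4,0,G):
BBGGGGG
BBGGGGG
BBGGGGG
BBGGGGG
GGGGGGG
GGGGGGG
After op 2 fill(2,0,W) [8 cells changed]:
WWGGGGG
WWGGGGG
WWGGGGG
WWGGGGG
GGGGGGG
GGGGGGG
After op 3 paint(1,1,B):
WWGGGGG
WBGGGGG
WWGGGGG
WWGGGGG
GGGGGGG
GGGGGGG
After op 4 paint(0,3,R):
WWGRGGG
WBGGGGG
WWGGGGG
WWGGGGG
GGGGGGG
GGGGGGG
After op 5 paint(0,6,B):
WWGRGGB
WBGGGGG
WWGGGGG
WWGGGGG
GGGGGGG
GGGGGGG

Answer: WWGRGGB
WBGGGGG
WWGGGGG
WWGGGGG
GGGGGGG
GGGGGGG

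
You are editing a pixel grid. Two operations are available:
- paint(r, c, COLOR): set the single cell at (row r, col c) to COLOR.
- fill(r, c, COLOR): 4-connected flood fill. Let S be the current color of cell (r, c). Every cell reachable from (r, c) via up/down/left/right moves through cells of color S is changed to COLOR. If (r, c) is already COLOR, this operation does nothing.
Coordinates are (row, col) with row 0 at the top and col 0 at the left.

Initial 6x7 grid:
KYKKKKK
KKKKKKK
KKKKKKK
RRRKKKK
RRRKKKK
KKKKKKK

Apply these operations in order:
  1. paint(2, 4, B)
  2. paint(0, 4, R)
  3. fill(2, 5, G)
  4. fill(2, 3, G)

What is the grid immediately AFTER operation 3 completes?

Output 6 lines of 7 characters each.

After op 1 paint(2,4,B):
KYKKKKK
KKKKKKK
KKKKBKK
RRRKKKK
RRRKKKK
KKKKKKK
After op 2 paint(0,4,R):
KYKKRKK
KKKKKKK
KKKKBKK
RRRKKKK
RRRKKKK
KKKKKKK
After op 3 fill(2,5,G) [33 cells changed]:
GYGGRGG
GGGGGGG
GGGGBGG
RRRGGGG
RRRGGGG
GGGGGGG

Answer: GYGGRGG
GGGGGGG
GGGGBGG
RRRGGGG
RRRGGGG
GGGGGGG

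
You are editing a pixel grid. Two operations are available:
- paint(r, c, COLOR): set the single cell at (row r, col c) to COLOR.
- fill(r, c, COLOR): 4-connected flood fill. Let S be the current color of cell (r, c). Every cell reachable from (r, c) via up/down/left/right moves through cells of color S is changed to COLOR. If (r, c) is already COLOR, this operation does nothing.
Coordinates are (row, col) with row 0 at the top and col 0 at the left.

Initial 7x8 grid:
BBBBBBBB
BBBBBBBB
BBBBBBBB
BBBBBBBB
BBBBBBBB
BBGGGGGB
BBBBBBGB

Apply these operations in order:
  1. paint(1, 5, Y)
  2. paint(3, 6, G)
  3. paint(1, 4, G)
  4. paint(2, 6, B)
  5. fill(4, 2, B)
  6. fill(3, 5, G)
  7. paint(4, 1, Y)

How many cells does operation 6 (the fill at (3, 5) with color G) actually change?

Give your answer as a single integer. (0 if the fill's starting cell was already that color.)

Answer: 47

Derivation:
After op 1 paint(1,5,Y):
BBBBBBBB
BBBBBYBB
BBBBBBBB
BBBBBBBB
BBBBBBBB
BBGGGGGB
BBBBBBGB
After op 2 paint(3,6,G):
BBBBBBBB
BBBBBYBB
BBBBBBBB
BBBBBBGB
BBBBBBBB
BBGGGGGB
BBBBBBGB
After op 3 paint(1,4,G):
BBBBBBBB
BBBBGYBB
BBBBBBBB
BBBBBBGB
BBBBBBBB
BBGGGGGB
BBBBBBGB
After op 4 paint(2,6,B):
BBBBBBBB
BBBBGYBB
BBBBBBBB
BBBBBBGB
BBBBBBBB
BBGGGGGB
BBBBBBGB
After op 5 fill(4,2,B) [0 cells changed]:
BBBBBBBB
BBBBGYBB
BBBBBBBB
BBBBBBGB
BBBBBBBB
BBGGGGGB
BBBBBBGB
After op 6 fill(3,5,G) [47 cells changed]:
GGGGGGGG
GGGGGYGG
GGGGGGGG
GGGGGGGG
GGGGGGGG
GGGGGGGG
GGGGGGGG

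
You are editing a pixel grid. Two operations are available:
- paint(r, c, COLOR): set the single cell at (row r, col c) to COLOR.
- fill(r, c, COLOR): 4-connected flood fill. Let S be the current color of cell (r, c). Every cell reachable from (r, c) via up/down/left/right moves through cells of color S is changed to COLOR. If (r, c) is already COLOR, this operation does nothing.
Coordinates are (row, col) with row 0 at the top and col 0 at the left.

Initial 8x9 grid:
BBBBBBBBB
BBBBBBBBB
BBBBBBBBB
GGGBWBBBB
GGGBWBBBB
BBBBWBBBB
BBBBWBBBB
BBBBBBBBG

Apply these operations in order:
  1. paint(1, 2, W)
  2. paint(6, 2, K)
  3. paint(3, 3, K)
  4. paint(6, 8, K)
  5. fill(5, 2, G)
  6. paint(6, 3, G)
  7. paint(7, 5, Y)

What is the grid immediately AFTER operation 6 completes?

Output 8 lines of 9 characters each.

After op 1 paint(1,2,W):
BBBBBBBBB
BBWBBBBBB
BBBBBBBBB
GGGBWBBBB
GGGBWBBBB
BBBBWBBBB
BBBBWBBBB
BBBBBBBBG
After op 2 paint(6,2,K):
BBBBBBBBB
BBWBBBBBB
BBBBBBBBB
GGGBWBBBB
GGGBWBBBB
BBBBWBBBB
BBKBWBBBB
BBBBBBBBG
After op 3 paint(3,3,K):
BBBBBBBBB
BBWBBBBBB
BBBBBBBBB
GGGKWBBBB
GGGBWBBBB
BBBBWBBBB
BBKBWBBBB
BBBBBBBBG
After op 4 paint(6,8,K):
BBBBBBBBB
BBWBBBBBB
BBBBBBBBB
GGGKWBBBB
GGGBWBBBB
BBBBWBBBB
BBKBWBBBK
BBBBBBBBG
After op 5 fill(5,2,G) [57 cells changed]:
GGGGGGGGG
GGWGGGGGG
GGGGGGGGG
GGGKWGGGG
GGGGWGGGG
GGGGWGGGG
GGKGWGGGK
GGGGGGGGG
After op 6 paint(6,3,G):
GGGGGGGGG
GGWGGGGGG
GGGGGGGGG
GGGKWGGGG
GGGGWGGGG
GGGGWGGGG
GGKGWGGGK
GGGGGGGGG

Answer: GGGGGGGGG
GGWGGGGGG
GGGGGGGGG
GGGKWGGGG
GGGGWGGGG
GGGGWGGGG
GGKGWGGGK
GGGGGGGGG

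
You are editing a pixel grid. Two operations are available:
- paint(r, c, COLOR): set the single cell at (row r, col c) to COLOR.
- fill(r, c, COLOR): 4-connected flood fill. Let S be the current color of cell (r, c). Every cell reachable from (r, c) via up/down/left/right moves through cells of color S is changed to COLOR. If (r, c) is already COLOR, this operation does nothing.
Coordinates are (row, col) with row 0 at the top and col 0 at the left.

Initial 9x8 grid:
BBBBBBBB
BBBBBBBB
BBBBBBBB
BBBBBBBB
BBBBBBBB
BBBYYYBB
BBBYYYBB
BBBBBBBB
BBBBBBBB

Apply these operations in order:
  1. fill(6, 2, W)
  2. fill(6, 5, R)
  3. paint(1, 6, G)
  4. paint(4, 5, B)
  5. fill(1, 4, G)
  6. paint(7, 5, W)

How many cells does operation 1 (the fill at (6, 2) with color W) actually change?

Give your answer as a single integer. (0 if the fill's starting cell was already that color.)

After op 1 fill(6,2,W) [66 cells changed]:
WWWWWWWW
WWWWWWWW
WWWWWWWW
WWWWWWWW
WWWWWWWW
WWWYYYWW
WWWYYYWW
WWWWWWWW
WWWWWWWW

Answer: 66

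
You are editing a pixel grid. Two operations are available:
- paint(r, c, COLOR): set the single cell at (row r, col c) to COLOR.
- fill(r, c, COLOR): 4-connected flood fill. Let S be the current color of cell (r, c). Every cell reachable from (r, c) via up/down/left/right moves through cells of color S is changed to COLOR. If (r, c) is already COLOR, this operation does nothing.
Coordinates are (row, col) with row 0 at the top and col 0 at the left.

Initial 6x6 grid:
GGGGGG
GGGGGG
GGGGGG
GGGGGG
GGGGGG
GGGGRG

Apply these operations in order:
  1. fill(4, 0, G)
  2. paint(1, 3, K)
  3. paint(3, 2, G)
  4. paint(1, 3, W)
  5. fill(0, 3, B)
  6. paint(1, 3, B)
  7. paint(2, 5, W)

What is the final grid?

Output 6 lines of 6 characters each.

After op 1 fill(4,0,G) [0 cells changed]:
GGGGGG
GGGGGG
GGGGGG
GGGGGG
GGGGGG
GGGGRG
After op 2 paint(1,3,K):
GGGGGG
GGGKGG
GGGGGG
GGGGGG
GGGGGG
GGGGRG
After op 3 paint(3,2,G):
GGGGGG
GGGKGG
GGGGGG
GGGGGG
GGGGGG
GGGGRG
After op 4 paint(1,3,W):
GGGGGG
GGGWGG
GGGGGG
GGGGGG
GGGGGG
GGGGRG
After op 5 fill(0,3,B) [34 cells changed]:
BBBBBB
BBBWBB
BBBBBB
BBBBBB
BBBBBB
BBBBRB
After op 6 paint(1,3,B):
BBBBBB
BBBBBB
BBBBBB
BBBBBB
BBBBBB
BBBBRB
After op 7 paint(2,5,W):
BBBBBB
BBBBBB
BBBBBW
BBBBBB
BBBBBB
BBBBRB

Answer: BBBBBB
BBBBBB
BBBBBW
BBBBBB
BBBBBB
BBBBRB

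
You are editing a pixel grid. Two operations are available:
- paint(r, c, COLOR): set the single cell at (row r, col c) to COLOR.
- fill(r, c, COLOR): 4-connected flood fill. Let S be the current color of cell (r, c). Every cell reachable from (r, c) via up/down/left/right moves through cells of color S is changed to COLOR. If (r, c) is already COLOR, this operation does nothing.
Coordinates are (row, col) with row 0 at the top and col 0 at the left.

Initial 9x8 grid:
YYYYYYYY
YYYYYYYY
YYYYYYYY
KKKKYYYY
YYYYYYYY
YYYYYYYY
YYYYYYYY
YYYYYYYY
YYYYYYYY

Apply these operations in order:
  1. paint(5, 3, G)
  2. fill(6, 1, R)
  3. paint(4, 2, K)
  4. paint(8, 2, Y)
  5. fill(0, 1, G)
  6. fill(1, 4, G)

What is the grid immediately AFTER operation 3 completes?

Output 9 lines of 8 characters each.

Answer: RRRRRRRR
RRRRRRRR
RRRRRRRR
KKKKRRRR
RRKRRRRR
RRRGRRRR
RRRRRRRR
RRRRRRRR
RRRRRRRR

Derivation:
After op 1 paint(5,3,G):
YYYYYYYY
YYYYYYYY
YYYYYYYY
KKKKYYYY
YYYYYYYY
YYYGYYYY
YYYYYYYY
YYYYYYYY
YYYYYYYY
After op 2 fill(6,1,R) [67 cells changed]:
RRRRRRRR
RRRRRRRR
RRRRRRRR
KKKKRRRR
RRRRRRRR
RRRGRRRR
RRRRRRRR
RRRRRRRR
RRRRRRRR
After op 3 paint(4,2,K):
RRRRRRRR
RRRRRRRR
RRRRRRRR
KKKKRRRR
RRKRRRRR
RRRGRRRR
RRRRRRRR
RRRRRRRR
RRRRRRRR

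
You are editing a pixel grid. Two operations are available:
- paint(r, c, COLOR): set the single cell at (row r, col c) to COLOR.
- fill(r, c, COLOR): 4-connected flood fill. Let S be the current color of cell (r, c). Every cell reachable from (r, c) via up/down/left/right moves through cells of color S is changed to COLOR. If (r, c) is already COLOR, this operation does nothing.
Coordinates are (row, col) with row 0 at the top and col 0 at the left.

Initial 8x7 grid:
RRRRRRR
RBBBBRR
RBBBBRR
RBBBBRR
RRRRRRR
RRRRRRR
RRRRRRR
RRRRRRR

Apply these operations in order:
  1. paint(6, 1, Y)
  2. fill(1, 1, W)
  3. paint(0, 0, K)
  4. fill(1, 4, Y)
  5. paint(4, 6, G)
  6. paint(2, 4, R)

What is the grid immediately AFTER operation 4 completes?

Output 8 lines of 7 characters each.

After op 1 paint(6,1,Y):
RRRRRRR
RBBBBRR
RBBBBRR
RBBBBRR
RRRRRRR
RRRRRRR
RYRRRRR
RRRRRRR
After op 2 fill(1,1,W) [12 cells changed]:
RRRRRRR
RWWWWRR
RWWWWRR
RWWWWRR
RRRRRRR
RRRRRRR
RYRRRRR
RRRRRRR
After op 3 paint(0,0,K):
KRRRRRR
RWWWWRR
RWWWWRR
RWWWWRR
RRRRRRR
RRRRRRR
RYRRRRR
RRRRRRR
After op 4 fill(1,4,Y) [12 cells changed]:
KRRRRRR
RYYYYRR
RYYYYRR
RYYYYRR
RRRRRRR
RRRRRRR
RYRRRRR
RRRRRRR

Answer: KRRRRRR
RYYYYRR
RYYYYRR
RYYYYRR
RRRRRRR
RRRRRRR
RYRRRRR
RRRRRRR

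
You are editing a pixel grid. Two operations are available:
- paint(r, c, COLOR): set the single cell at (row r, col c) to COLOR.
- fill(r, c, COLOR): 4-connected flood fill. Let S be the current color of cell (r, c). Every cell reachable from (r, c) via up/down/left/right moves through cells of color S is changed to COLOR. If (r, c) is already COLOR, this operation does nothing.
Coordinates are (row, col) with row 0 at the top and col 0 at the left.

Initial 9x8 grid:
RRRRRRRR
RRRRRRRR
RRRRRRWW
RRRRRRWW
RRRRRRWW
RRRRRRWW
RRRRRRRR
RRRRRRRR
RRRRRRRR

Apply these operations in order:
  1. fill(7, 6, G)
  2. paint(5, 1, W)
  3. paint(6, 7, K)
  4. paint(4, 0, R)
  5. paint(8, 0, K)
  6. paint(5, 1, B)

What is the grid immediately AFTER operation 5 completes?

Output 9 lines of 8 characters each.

Answer: GGGGGGGG
GGGGGGGG
GGGGGGWW
GGGGGGWW
RGGGGGWW
GWGGGGWW
GGGGGGGK
GGGGGGGG
KGGGGGGG

Derivation:
After op 1 fill(7,6,G) [64 cells changed]:
GGGGGGGG
GGGGGGGG
GGGGGGWW
GGGGGGWW
GGGGGGWW
GGGGGGWW
GGGGGGGG
GGGGGGGG
GGGGGGGG
After op 2 paint(5,1,W):
GGGGGGGG
GGGGGGGG
GGGGGGWW
GGGGGGWW
GGGGGGWW
GWGGGGWW
GGGGGGGG
GGGGGGGG
GGGGGGGG
After op 3 paint(6,7,K):
GGGGGGGG
GGGGGGGG
GGGGGGWW
GGGGGGWW
GGGGGGWW
GWGGGGWW
GGGGGGGK
GGGGGGGG
GGGGGGGG
After op 4 paint(4,0,R):
GGGGGGGG
GGGGGGGG
GGGGGGWW
GGGGGGWW
RGGGGGWW
GWGGGGWW
GGGGGGGK
GGGGGGGG
GGGGGGGG
After op 5 paint(8,0,K):
GGGGGGGG
GGGGGGGG
GGGGGGWW
GGGGGGWW
RGGGGGWW
GWGGGGWW
GGGGGGGK
GGGGGGGG
KGGGGGGG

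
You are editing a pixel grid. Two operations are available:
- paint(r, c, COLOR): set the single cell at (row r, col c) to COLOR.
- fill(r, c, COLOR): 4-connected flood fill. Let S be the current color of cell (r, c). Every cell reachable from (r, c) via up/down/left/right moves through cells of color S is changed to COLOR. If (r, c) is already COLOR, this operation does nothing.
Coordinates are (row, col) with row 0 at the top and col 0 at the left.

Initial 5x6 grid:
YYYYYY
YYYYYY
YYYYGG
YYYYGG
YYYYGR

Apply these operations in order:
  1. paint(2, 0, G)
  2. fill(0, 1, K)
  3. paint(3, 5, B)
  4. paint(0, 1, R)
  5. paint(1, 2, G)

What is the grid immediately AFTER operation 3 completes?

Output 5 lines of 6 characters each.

After op 1 paint(2,0,G):
YYYYYY
YYYYYY
GYYYGG
YYYYGG
YYYYGR
After op 2 fill(0,1,K) [23 cells changed]:
KKKKKK
KKKKKK
GKKKGG
KKKKGG
KKKKGR
After op 3 paint(3,5,B):
KKKKKK
KKKKKK
GKKKGG
KKKKGB
KKKKGR

Answer: KKKKKK
KKKKKK
GKKKGG
KKKKGB
KKKKGR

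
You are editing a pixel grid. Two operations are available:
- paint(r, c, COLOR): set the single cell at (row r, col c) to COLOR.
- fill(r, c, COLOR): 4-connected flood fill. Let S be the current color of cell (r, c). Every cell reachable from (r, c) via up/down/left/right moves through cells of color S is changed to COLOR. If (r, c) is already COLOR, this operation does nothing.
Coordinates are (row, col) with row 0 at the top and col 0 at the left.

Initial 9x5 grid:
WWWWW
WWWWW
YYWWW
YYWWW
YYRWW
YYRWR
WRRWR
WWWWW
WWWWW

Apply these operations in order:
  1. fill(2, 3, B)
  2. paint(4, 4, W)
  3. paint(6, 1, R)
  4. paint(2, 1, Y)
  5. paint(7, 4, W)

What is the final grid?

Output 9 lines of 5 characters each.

Answer: BBBBB
BBBBB
YYBBB
YYBBB
YYRBW
YYRBR
BRRBR
BBBBW
BBBBB

Derivation:
After op 1 fill(2,3,B) [31 cells changed]:
BBBBB
BBBBB
YYBBB
YYBBB
YYRBB
YYRBR
BRRBR
BBBBB
BBBBB
After op 2 paint(4,4,W):
BBBBB
BBBBB
YYBBB
YYBBB
YYRBW
YYRBR
BRRBR
BBBBB
BBBBB
After op 3 paint(6,1,R):
BBBBB
BBBBB
YYBBB
YYBBB
YYRBW
YYRBR
BRRBR
BBBBB
BBBBB
After op 4 paint(2,1,Y):
BBBBB
BBBBB
YYBBB
YYBBB
YYRBW
YYRBR
BRRBR
BBBBB
BBBBB
After op 5 paint(7,4,W):
BBBBB
BBBBB
YYBBB
YYBBB
YYRBW
YYRBR
BRRBR
BBBBW
BBBBB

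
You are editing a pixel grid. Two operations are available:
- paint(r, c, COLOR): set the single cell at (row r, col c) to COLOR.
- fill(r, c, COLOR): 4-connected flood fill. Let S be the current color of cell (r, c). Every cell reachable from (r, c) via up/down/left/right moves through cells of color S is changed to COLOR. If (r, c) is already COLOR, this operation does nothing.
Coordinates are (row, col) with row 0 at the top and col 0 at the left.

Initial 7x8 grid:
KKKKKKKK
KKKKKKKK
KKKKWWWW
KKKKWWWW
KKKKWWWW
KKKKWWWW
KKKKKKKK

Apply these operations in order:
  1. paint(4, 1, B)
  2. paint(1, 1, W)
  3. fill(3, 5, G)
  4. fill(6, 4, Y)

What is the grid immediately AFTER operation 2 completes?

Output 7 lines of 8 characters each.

Answer: KKKKKKKK
KWKKKKKK
KKKKWWWW
KKKKWWWW
KBKKWWWW
KKKKWWWW
KKKKKKKK

Derivation:
After op 1 paint(4,1,B):
KKKKKKKK
KKKKKKKK
KKKKWWWW
KKKKWWWW
KBKKWWWW
KKKKWWWW
KKKKKKKK
After op 2 paint(1,1,W):
KKKKKKKK
KWKKKKKK
KKKKWWWW
KKKKWWWW
KBKKWWWW
KKKKWWWW
KKKKKKKK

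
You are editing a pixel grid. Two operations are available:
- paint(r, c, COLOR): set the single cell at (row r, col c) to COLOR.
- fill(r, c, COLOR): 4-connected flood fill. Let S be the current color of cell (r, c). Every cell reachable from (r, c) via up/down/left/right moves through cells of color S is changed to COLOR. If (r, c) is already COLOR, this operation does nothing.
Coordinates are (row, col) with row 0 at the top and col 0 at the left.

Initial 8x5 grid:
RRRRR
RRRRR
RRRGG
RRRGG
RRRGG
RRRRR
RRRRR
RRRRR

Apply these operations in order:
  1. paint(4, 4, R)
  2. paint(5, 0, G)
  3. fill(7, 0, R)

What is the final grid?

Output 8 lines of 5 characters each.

After op 1 paint(4,4,R):
RRRRR
RRRRR
RRRGG
RRRGG
RRRGR
RRRRR
RRRRR
RRRRR
After op 2 paint(5,0,G):
RRRRR
RRRRR
RRRGG
RRRGG
RRRGR
GRRRR
RRRRR
RRRRR
After op 3 fill(7,0,R) [0 cells changed]:
RRRRR
RRRRR
RRRGG
RRRGG
RRRGR
GRRRR
RRRRR
RRRRR

Answer: RRRRR
RRRRR
RRRGG
RRRGG
RRRGR
GRRRR
RRRRR
RRRRR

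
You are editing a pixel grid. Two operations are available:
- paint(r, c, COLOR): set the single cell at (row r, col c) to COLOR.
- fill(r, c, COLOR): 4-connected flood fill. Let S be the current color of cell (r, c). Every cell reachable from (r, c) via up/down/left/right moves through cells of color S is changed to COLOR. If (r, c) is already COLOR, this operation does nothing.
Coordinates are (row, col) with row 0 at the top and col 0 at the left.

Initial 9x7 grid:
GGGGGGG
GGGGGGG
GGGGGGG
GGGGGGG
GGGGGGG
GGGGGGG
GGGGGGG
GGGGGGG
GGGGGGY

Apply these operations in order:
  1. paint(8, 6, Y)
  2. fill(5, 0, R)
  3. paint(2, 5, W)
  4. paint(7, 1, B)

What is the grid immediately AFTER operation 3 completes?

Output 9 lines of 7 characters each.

After op 1 paint(8,6,Y):
GGGGGGG
GGGGGGG
GGGGGGG
GGGGGGG
GGGGGGG
GGGGGGG
GGGGGGG
GGGGGGG
GGGGGGY
After op 2 fill(5,0,R) [62 cells changed]:
RRRRRRR
RRRRRRR
RRRRRRR
RRRRRRR
RRRRRRR
RRRRRRR
RRRRRRR
RRRRRRR
RRRRRRY
After op 3 paint(2,5,W):
RRRRRRR
RRRRRRR
RRRRRWR
RRRRRRR
RRRRRRR
RRRRRRR
RRRRRRR
RRRRRRR
RRRRRRY

Answer: RRRRRRR
RRRRRRR
RRRRRWR
RRRRRRR
RRRRRRR
RRRRRRR
RRRRRRR
RRRRRRR
RRRRRRY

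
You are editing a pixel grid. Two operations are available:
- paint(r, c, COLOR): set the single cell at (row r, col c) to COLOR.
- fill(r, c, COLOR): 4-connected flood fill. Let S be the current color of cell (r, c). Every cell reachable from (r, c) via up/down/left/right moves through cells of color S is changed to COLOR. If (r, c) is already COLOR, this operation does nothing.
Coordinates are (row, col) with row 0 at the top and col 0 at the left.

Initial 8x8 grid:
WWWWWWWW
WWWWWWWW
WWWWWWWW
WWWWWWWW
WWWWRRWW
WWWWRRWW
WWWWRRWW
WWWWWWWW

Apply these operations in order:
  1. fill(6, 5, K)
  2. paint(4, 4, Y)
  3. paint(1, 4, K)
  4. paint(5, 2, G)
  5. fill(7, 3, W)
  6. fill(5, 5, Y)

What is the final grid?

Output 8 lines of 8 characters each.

Answer: WWWWWWWW
WWWWKWWW
WWWWWWWW
WWWWWWWW
WWWWYYWW
WWGWYYWW
WWWWYYWW
WWWWWWWW

Derivation:
After op 1 fill(6,5,K) [6 cells changed]:
WWWWWWWW
WWWWWWWW
WWWWWWWW
WWWWWWWW
WWWWKKWW
WWWWKKWW
WWWWKKWW
WWWWWWWW
After op 2 paint(4,4,Y):
WWWWWWWW
WWWWWWWW
WWWWWWWW
WWWWWWWW
WWWWYKWW
WWWWKKWW
WWWWKKWW
WWWWWWWW
After op 3 paint(1,4,K):
WWWWWWWW
WWWWKWWW
WWWWWWWW
WWWWWWWW
WWWWYKWW
WWWWKKWW
WWWWKKWW
WWWWWWWW
After op 4 paint(5,2,G):
WWWWWWWW
WWWWKWWW
WWWWWWWW
WWWWWWWW
WWWWYKWW
WWGWKKWW
WWWWKKWW
WWWWWWWW
After op 5 fill(7,3,W) [0 cells changed]:
WWWWWWWW
WWWWKWWW
WWWWWWWW
WWWWWWWW
WWWWYKWW
WWGWKKWW
WWWWKKWW
WWWWWWWW
After op 6 fill(5,5,Y) [5 cells changed]:
WWWWWWWW
WWWWKWWW
WWWWWWWW
WWWWWWWW
WWWWYYWW
WWGWYYWW
WWWWYYWW
WWWWWWWW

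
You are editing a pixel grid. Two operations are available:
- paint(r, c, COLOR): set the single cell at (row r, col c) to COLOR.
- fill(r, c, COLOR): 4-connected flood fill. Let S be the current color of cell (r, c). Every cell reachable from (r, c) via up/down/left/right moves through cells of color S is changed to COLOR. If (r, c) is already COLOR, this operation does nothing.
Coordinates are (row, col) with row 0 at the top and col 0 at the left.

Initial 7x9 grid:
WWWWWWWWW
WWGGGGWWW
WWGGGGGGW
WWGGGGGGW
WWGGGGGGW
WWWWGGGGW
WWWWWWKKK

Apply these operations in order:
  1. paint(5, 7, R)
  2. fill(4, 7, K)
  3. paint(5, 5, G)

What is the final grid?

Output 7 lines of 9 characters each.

After op 1 paint(5,7,R):
WWWWWWWWW
WWGGGGWWW
WWGGGGGGW
WWGGGGGGW
WWGGGGGGW
WWWWGGGRW
WWWWWWKKK
After op 2 fill(4,7,K) [25 cells changed]:
WWWWWWWWW
WWKKKKWWW
WWKKKKKKW
WWKKKKKKW
WWKKKKKKW
WWWWKKKRW
WWWWWWKKK
After op 3 paint(5,5,G):
WWWWWWWWW
WWKKKKWWW
WWKKKKKKW
WWKKKKKKW
WWKKKKKKW
WWWWKGKRW
WWWWWWKKK

Answer: WWWWWWWWW
WWKKKKWWW
WWKKKKKKW
WWKKKKKKW
WWKKKKKKW
WWWWKGKRW
WWWWWWKKK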